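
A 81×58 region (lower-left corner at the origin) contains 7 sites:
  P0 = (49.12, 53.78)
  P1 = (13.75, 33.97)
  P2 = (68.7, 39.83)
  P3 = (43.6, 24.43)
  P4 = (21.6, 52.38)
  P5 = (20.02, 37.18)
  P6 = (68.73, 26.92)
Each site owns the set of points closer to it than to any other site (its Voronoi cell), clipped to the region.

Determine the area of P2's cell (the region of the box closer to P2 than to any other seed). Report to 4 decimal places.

1. box [0,81]×[0,58]: [(0, 0) (81, 0) (81, 58) (0, 58)]
2. ⊥bis P2·P0 via (58.91,46.805): [(25.5632, 0) (81, 0) (81, 58) (66.886, 58)]  |A|=2016.9721
3. ⊥bis P2·P1 via (41.225,36.9): [(42.6087, 23.9248) (45.1601, 0) (81, 0) (81, 58) (66.886, 58)]  |A|=1782.5467
4. ⊥bis P2·P3 via (56.15,32.13): [(52.5893, 37.9334) (75.8632, 0) (81, 0) (81, 58) (66.886, 58)]  |A|=1062.9467
5. ⊥bis P2·P4 via (45.15,46.105): [(52.5893, 37.9334) (75.8632, 0) (81, 0) (81, 58) (66.886, 58)]  |A|=1062.9467
6. ⊥bis P2·P5 via (44.36,38.505): [(52.5893, 37.9334) (75.8632, 0) (81, 0) (81, 58) (66.886, 58)]  |A|=1062.9467
7. ⊥bis P2·P6 via (68.715,33.375): [(52.5893, 37.9334) (55.4051, 33.3441) (81, 33.4035) (81, 58) (66.886, 58)]  |A|=549.8262
8. canonical 5-gon: [(52.5893, 37.9334) (55.4051, 33.3441) (81, 33.4035) (81, 58) (66.886, 58)]
9. shoelace: 549.8262

Area of P2's cell: 549.8262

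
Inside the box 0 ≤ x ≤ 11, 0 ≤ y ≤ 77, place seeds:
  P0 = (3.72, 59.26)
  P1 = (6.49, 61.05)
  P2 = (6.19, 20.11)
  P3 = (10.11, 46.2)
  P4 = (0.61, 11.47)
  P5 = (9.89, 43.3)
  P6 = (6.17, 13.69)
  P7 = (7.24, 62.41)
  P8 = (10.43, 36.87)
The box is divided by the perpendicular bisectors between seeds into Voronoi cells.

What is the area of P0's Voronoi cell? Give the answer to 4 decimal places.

Area of P0's cell: 84.5233

1. box [0,11]×[0,77]: [(0, 0) (11, 0) (11, 77) (0, 77)]
2. ⊥bis P0·P1 via (5.105,60.155): [(0, 68.0549) (0, 0) (11, 0) (11, 51.0326)]  |A|=654.9812
3. ⊥bis P0·P2 via (4.955,39.685): [(0, 68.0549) (0, 39.3724) (11, 40.0664) (11, 51.0326)]  |A|=218.0679
4. ⊥bis P0·P3 via (6.915,52.73): [(9.1853, 53.8408) (0, 68.0549) (0, 49.3466)]  |A|=85.9205
5. ⊥bis P0·P4 via (2.165,35.365): [(9.1853, 53.8408) (0, 68.0549) (0, 49.3466)]  |A|=85.9205
6. ⊥bis P0·P5 via (6.805,51.28): [(9.1853, 53.8408) (0, 68.0549) (0, 49.3466)]  |A|=85.9205
7. ⊥bis P0·P6 via (4.945,36.475): [(9.1853, 53.8408) (0, 68.0549) (0, 49.3466)]  |A|=85.9205
8. ⊥bis P0·P7 via (5.48,60.835): [(9.1853, 53.8408) (2.5492, 64.11) (0, 66.9587) (0, 49.3466)]  |A|=84.5233
9. ⊥bis P0·P8 via (7.075,48.065): [(9.1853, 53.8408) (2.5492, 64.11) (0, 66.9587) (0, 49.3466)]  |A|=84.5233
10. canonical 4-gon: [(9.1853, 53.8408) (2.5492, 64.11) (0, 66.9587) (0, 49.3466)]
11. shoelace: 84.5233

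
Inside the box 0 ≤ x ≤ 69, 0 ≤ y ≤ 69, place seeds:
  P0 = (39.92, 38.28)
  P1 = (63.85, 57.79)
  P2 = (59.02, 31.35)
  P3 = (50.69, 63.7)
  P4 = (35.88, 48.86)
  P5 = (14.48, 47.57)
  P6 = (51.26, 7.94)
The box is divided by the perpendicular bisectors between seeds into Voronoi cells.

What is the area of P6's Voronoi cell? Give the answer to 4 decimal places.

Area of P6's cell: 1042.1522

1. box [0,69]×[0,69]: [(0, 0) (69, 0) (69, 69) (0, 69)]
2. ⊥bis P6·P0 via (45.59,23.11): [(0, 6.0701) (0, 0) (69, 0) (69, 31.8598)]  |A|=1308.582
3. ⊥bis P6·P1 via (57.555,32.865): [(65.9898, 30.7347) (0, 6.0701) (0, 0) (69, 0) (69, 29.9745)]  |A|=1305.7444
4. ⊥bis P6·P2 via (55.14,19.645): [(45.1655, 22.9514) (0, 6.0701) (0, 0) (69, 0) (69, 15.0507)]  |A|=1108.2635
5. ⊥bis P6·P3 via (50.975,35.82): [(45.1655, 22.9514) (0, 6.0701) (0, 0) (69, 0) (69, 15.0507)]  |A|=1108.2635
6. ⊥bis P6·P4 via (43.57,28.4): [(45.1655, 22.9514) (0, 6.0701) (0, 0) (69, 0) (69, 15.0507)]  |A|=1108.2635
7. ⊥bis P6·P5 via (32.87,27.755): [(45.1655, 22.9514) (15.9136, 12.018) (2.9643, 0) (69, 0) (69, 15.0507)]  |A|=1042.1522
8. canonical 5-gon: [(45.1655, 22.9514) (15.9136, 12.018) (2.9643, 0) (69, 0) (69, 15.0507)]
9. shoelace: 1042.1522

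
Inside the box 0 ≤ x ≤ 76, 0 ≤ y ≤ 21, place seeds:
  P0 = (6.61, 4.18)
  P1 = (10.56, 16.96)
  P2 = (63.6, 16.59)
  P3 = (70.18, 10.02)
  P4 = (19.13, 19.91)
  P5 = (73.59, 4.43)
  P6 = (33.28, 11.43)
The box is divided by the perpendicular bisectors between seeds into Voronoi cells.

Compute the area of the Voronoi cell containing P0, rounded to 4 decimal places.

1. box [0,76]×[0,21]: [(0, 0) (76, 0) (76, 21) (0, 21)]
2. ⊥bis P0·P1 via (8.585,10.57): [(0, 13.2234) (0, 0) (42.7836, 0)]  |A|=282.873
3. ⊥bis P0·P2 via (35.105,10.385): [(36.9755, 1.7952) (0, 13.2234) (0, 0) (37.3664, 0)]  |A|=278.0107
4. ⊥bis P0·P3 via (38.395,7.1): [(36.9755, 1.7952) (0, 13.2234) (0, 0) (37.3664, 0)]  |A|=278.0107
5. ⊥bis P0·P4 via (12.87,12.045): [(18.62, 7.4684) (0, 13.2234) (0, 0) (28.0032, 0)]  |A|=227.6798
6. ⊥bis P0·P5 via (40.1,4.305): [(18.62, 7.4684) (0, 13.2234) (0, 0) (28.0032, 0)]  |A|=227.6798
7. ⊥bis P0·P6 via (19.945,7.805): [(20.4276, 6.0297) (18.62, 7.4684) (0, 13.2234) (0, 0) (22.0667, 0)]  |A|=209.7823
8. canonical 5-gon: [(20.4276, 6.0297) (18.62, 7.4684) (0, 13.2234) (0, 0) (22.0667, 0)]
9. shoelace: 209.7823

Area of P0's cell: 209.7823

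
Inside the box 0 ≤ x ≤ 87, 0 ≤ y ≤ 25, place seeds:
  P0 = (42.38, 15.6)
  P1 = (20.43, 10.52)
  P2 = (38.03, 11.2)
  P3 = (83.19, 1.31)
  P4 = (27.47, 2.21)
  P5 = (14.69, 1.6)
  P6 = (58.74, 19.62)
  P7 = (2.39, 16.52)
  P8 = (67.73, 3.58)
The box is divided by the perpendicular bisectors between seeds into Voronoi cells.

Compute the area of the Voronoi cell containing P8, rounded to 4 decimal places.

1. box [0,87]×[0,25]: [(0, 0) (87, 0) (87, 25) (0, 25)]
2. ⊥bis P8·P0 via (55.055,9.59): [(50.5078, 0) (87, 0) (87, 25) (62.3618, 25)]  |A|=764.1297
3. ⊥bis P8·P1 via (44.08,7.05): [(50.5078, 0) (87, 0) (87, 25) (62.3618, 25)]  |A|=764.1297
4. ⊥bis P8·P2 via (52.88,7.39): [(51.5455, 2.1884) (50.984, 0) (87, 0) (87, 25) (62.3618, 25)]  |A|=763.6087
5. ⊥bis P8·P3 via (75.46,2.445): [(51.5455, 2.1884) (50.984, 0) (75.101, 0) (78.7718, 25) (62.3618, 25)]  |A|=512.0182
6. ⊥bis P8·P4 via (47.6,2.895): [(51.5455, 2.1884) (50.984, 0) (75.101, 0) (78.7718, 25) (62.3618, 25)]  |A|=512.0182
7. ⊥bis P8·P5 via (41.21,2.59): [(51.5455, 2.1884) (50.984, 0) (75.101, 0) (78.7718, 25) (62.3618, 25)]  |A|=512.0182
8. ⊥bis P8·P6 via (63.235,11.6): [(53.3923, 6.0834) (51.5455, 2.1884) (50.984, 0) (75.101, 0) (78.021, 19.8872)]  |A|=299.0288
9. ⊥bis P8·P7 via (35.06,10.05): [(53.3923, 6.0834) (51.5455, 2.1884) (50.984, 0) (75.101, 0) (78.021, 19.8872)]  |A|=299.0288
10. canonical 5-gon: [(53.3923, 6.0834) (51.5455, 2.1884) (50.984, 0) (75.101, 0) (78.021, 19.8872)]
11. shoelace: 299.0288

Area of P8's cell: 299.0288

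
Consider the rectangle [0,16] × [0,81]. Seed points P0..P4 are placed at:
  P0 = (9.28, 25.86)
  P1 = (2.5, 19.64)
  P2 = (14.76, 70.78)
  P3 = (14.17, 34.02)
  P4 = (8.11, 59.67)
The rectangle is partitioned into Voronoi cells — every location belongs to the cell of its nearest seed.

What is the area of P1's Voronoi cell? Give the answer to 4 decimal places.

1. box [0,16]×[0,81]: [(0, 0) (16, 0) (16, 81) (0, 81)]
2. ⊥bis P1·P0 via (5.89,22.75): [(0, 29.1703) (0, 0) (16, 0) (16, 11.7298)]  |A|=327.2005
3. ⊥bis P1·P2 via (8.63,45.21): [(0, 29.1703) (0, 0) (16, 0) (16, 11.7298)]  |A|=327.2005
4. ⊥bis P1·P3 via (8.335,26.83): [(0, 29.1703) (0, 0) (16, 0) (16, 11.7298)]  |A|=327.2005
5. ⊥bis P1·P4 via (5.305,39.655): [(0, 29.1703) (0, 0) (16, 0) (16, 11.7298)]  |A|=327.2005
6. canonical 4-gon: [(0, 29.1703) (0, 0) (16, 0) (16, 11.7298)]
7. shoelace: 327.2005

Area of P1's cell: 327.2005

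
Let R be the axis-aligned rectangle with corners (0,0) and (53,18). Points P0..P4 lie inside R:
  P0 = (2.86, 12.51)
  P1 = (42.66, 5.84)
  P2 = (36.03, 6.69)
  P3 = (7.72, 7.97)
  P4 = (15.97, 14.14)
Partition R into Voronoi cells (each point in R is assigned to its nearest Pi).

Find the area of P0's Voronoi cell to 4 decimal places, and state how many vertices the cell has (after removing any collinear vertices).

1. box [0,53]×[0,18]: [(0, 0) (53, 0) (53, 18) (0, 18)]
2. ⊥bis P0·P1 via (22.76,9.175): [(0, 0) (21.2224, 0) (24.239, 18) (0, 18)]  |A|=409.1521
3. ⊥bis P0·P2 via (19.445,9.6): [(0, 0) (17.7606, 0) (20.9189, 18) (0, 18)]  |A|=348.115
4. ⊥bis P0·P3 via (5.29,10.24): [(0, 4.5771) (12.5391, 18) (0, 18)]  |A|=84.155
5. ⊥bis P0·P4 via (9.415,13.325): [(0, 4.5771) (9.269, 14.4994) (8.8337, 18) (0, 18)]  |A|=77.6697
6. canonical 4-gon: [(0, 4.5771) (9.269, 14.4994) (8.8337, 18) (0, 18)]
7. shoelace: 77.6697

Area of P0's cell: 77.6697 (4 vertices)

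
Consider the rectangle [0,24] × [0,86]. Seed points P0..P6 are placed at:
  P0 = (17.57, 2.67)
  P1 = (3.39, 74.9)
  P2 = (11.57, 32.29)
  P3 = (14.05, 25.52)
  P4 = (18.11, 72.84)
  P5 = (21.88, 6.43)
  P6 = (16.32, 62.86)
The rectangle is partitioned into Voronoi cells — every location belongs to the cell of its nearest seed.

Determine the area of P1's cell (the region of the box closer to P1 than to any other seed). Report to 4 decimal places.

Area of P1's cell: 244.7189

1. box [0,24]×[0,86]: [(0, 0) (24, 0) (24, 86) (0, 86)]
2. ⊥bis P1·P0 via (10.48,38.785): [(0, 36.7276) (24, 41.4392) (24, 86) (0, 86)]  |A|=1125.9983
3. ⊥bis P1·P2 via (7.48,53.595): [(0, 52.159) (24, 56.7664) (24, 86) (0, 86)]  |A|=756.8947
4. ⊥bis P1·P3 via (8.72,50.21): [(0, 52.159) (24, 56.7664) (24, 86) (0, 86)]  |A|=756.8947
5. ⊥bis P1·P4 via (10.75,73.87): [(0, 52.159) (7.9245, 53.6803) (12.4475, 86) (0, 86)]  |A|=335.2373
6. ⊥bis P1·P5 via (12.635,40.665): [(0, 52.159) (7.9245, 53.6803) (12.4475, 86) (0, 86)]  |A|=335.2373
7. ⊥bis P1·P6 via (9.855,68.88): [(0, 58.2965) (10.0865, 69.1286) (12.4475, 86) (0, 86)]  |A|=244.7189
8. canonical 4-gon: [(0, 58.2965) (10.0865, 69.1286) (12.4475, 86) (0, 86)]
9. shoelace: 244.7189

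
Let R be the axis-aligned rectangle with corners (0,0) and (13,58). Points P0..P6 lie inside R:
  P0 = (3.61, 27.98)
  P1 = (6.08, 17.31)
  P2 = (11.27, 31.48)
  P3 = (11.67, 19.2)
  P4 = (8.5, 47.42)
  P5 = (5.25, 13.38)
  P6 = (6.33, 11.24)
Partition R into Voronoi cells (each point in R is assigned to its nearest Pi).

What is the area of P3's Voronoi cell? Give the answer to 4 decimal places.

1. box [0,13]×[0,58]: [(0, 0) (13, 0) (13, 58) (0, 58)]
2. ⊥bis P3·P0 via (7.64,23.59): [(0, 16.5765) (0, 0) (13, 0) (13, 28.5105)]  |A|=293.0653
3. ⊥bis P3·P1 via (8.875,18.255): [(7.2059, 23.1915) (13, 6.0546) (13, 28.5105)]  |A|=65.0553
4. ⊥bis P3·P2 via (11.47,25.34): [(9.4756, 25.275) (7.2059, 23.1915) (13, 6.0546) (13, 25.3898)]  |A|=59.5561
5. ⊥bis P3·P4 via (10.085,33.31): [(9.4756, 25.275) (7.2059, 23.1915) (13, 6.0546) (13, 25.3898)]  |A|=59.5561
6. ⊥bis P3·P5 via (8.46,16.29): [(9.4756, 25.275) (7.2059, 23.1915) (10.1814, 14.3912) (13, 11.282) (13, 25.3898)]  |A|=52.1891
7. ⊥bis P3·P6 via (9,15.22): [(9.4756, 25.275) (7.2059, 23.1915) (10.1655, 14.4381) (13, 12.5366) (13, 25.3898)]  |A|=50.3695
8. canonical 5-gon: [(9.4756, 25.275) (7.2059, 23.1915) (10.1655, 14.4381) (13, 12.5366) (13, 25.3898)]
9. shoelace: 50.3695

Area of P3's cell: 50.3695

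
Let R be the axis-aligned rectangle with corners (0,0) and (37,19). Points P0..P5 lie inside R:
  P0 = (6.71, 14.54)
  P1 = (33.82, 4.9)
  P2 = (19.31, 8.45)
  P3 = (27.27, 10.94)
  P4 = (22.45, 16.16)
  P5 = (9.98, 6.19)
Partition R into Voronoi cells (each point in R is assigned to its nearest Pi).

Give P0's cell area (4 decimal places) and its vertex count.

Area of P0's cell: 130.1342 (5 vertices)

1. box [0,37]×[0,19]: [(0, 0) (37, 0) (37, 19) (0, 19)]
2. ⊥bis P0·P1 via (20.265,9.72): [(0, 0) (16.8087, 0) (23.5649, 19) (0, 19)]  |A|=383.5486
3. ⊥bis P0·P2 via (13.01,11.495): [(0, 0) (7.4541, 0) (16.6374, 19) (0, 19)]  |A|=228.8692
4. ⊥bis P0·P3 via (16.99,12.74): [(0, 0) (7.4541, 0) (16.6374, 19) (0, 19)]  |A|=228.8692
5. ⊥bis P0·P4 via (14.58,15.35): [(0, 0) (7.4541, 0) (14.6315, 14.8498) (14.2043, 19) (0, 19)]  |A|=223.8203
6. ⊥bis P0·P5 via (8.345,10.365): [(0, 7.097) (13.4255, 12.3546) (14.6315, 14.8498) (14.2043, 19) (0, 19)]  |A|=130.1342
7. canonical 5-gon: [(0, 7.097) (13.4255, 12.3546) (14.6315, 14.8498) (14.2043, 19) (0, 19)]
8. shoelace: 130.1342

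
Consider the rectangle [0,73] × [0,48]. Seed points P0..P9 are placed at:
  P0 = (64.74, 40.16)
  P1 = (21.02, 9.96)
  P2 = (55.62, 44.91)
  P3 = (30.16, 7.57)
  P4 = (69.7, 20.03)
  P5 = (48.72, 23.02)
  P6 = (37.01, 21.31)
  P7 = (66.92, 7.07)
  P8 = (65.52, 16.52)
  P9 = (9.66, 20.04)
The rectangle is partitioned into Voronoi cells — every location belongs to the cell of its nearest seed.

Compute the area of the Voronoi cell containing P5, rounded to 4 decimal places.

1. box [0,73]×[0,48]: [(0, 0) (73, 0) (73, 48) (0, 48)]
2. ⊥bis P5·P0 via (56.73,31.59): [(0, 0) (73, 0) (73, 16.3832) (39.1727, 48) (0, 48)]  |A|=2969.2442
3. ⊥bis P5·P1 via (34.87,16.49): [(42.6447, 0) (73, 0) (73, 16.3832) (39.1727, 48) (20.0137, 48)]  |A|=1465.4434
4. ⊥bis P5·P2 via (52.17,33.965): [(22.1728, 43.4205) (42.6447, 0) (73, 0) (73, 16.3832) (55.2163, 33.0048)]  |A|=1257.3788
5. ⊥bis P5·P3 via (39.44,15.295): [(22.1728, 43.4205) (30.2, 26.3949) (52.1721, 0) (73, 0) (73, 16.3832) (55.2163, 33.0048)]  |A|=1131.6414
6. ⊥bis P5·P4 via (59.21,21.525): [(22.1728, 43.4205) (30.2, 26.3949) (52.1721, 0) (56.1423, 0) (60.1843, 28.3614) (55.2163, 33.0048)]  |A|=787.6069
7. ⊥bis P5·P6 via (42.865,22.165): [(40.6097, 37.6089) (44.8103, 8.8437) (52.1721, 0) (56.1423, 0) (60.1843, 28.3614) (55.2163, 33.0048)]  |A|=480.7112
8. ⊥bis P5·P7 via (57.82,15.045): [(40.6097, 37.6089) (44.8103, 8.8437) (48.5004, 4.4108) (58.3771, 15.6807) (60.1843, 28.3614) (55.2163, 33.0048)]  |A|=407.1118
9. ⊥bis P5·P8 via (57.12,19.77): [(40.6097, 37.6089) (44.8103, 8.8437) (48.5004, 4.4108) (53.2935, 9.88) (60.0328, 27.2985) (60.1843, 28.3614) (55.2163, 33.0048)]  |A|=382.3838
10. ⊥bis P5·P9 via (29.19,21.53): [(40.6097, 37.6089) (44.8103, 8.8437) (48.5004, 4.4108) (53.2935, 9.88) (60.0328, 27.2985) (60.1843, 28.3614) (55.2163, 33.0048)]  |A|=382.3838
11. canonical 7-gon: [(40.6097, 37.6089) (44.8103, 8.8437) (48.5004, 4.4108) (53.2935, 9.88) (60.0328, 27.2985) (60.1843, 28.3614) (55.2163, 33.0048)]
12. shoelace: 382.3838

Area of P5's cell: 382.3838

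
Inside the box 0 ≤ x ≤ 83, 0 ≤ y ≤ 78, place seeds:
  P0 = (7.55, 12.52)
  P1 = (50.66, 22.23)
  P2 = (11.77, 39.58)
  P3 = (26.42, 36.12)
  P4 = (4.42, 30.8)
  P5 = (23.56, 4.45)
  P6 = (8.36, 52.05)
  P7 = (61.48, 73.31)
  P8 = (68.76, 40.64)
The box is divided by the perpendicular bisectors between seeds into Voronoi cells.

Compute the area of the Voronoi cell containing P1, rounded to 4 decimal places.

1. box [0,83]×[0,78]: [(0, 0) (83, 0) (83, 78) (0, 78)]
2. ⊥bis P1·P0 via (29.105,17.375): [(33.0185, 0) (83, 0) (83, 78) (15.45, 78)]  |A|=4583.7298
3. ⊥bis P1·P2 via (31.215,30.905): [(27.7878, 23.223) (33.0185, 0) (83, 0) (83, 78) (52.2255, 78)]  |A|=3576.5025
4. ⊥bis P1·P3 via (38.54,29.175): [(29.8593, 14.026) (33.0185, 0) (83, 0) (83, 78) (66.5177, 78)]  |A|=2950.2262
5. ⊥bis P1·P4 via (27.54,26.515): [(29.8593, 14.026) (33.0185, 0) (83, 0) (83, 78) (66.5177, 78)]  |A|=2950.2262
6. ⊥bis P1·P5 via (37.11,13.34): [(33.0298, 19.559) (45.8622, 0) (83, 0) (83, 78) (66.5177, 78)]  |A|=2793.6469
7. ⊥bis P1·P6 via (29.51,37.14): [(33.0298, 19.559) (45.8622, 0) (83, 0) (83, 78) (66.5177, 78)]  |A|=2793.6469
8. ⊥bis P1·P7 via (56.07,47.77): [(49.9394, 49.0686) (33.0298, 19.559) (45.8622, 0) (83, 0) (83, 42.0656)]  |A|=1961.2124
9. ⊥bis P1·P8 via (59.71,31.435): [(46.9971, 43.9338) (33.0298, 19.559) (45.8622, 0) (83, 0) (83, 8.5372)]  |A|=1262.4708
10. canonical 5-gon: [(46.9971, 43.9338) (33.0298, 19.559) (45.8622, 0) (83, 0) (83, 8.5372)]
11. shoelace: 1262.4708

Area of P1's cell: 1262.4708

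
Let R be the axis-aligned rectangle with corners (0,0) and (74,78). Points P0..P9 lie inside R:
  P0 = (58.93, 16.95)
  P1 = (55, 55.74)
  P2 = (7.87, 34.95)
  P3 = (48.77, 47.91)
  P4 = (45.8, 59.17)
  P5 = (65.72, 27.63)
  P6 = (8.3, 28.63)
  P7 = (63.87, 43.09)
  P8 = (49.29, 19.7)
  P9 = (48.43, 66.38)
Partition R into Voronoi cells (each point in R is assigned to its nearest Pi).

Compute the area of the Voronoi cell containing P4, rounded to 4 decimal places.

Area of P4's cell: 567.3674

1. box [0,74]×[0,78]: [(0, 0) (74, 0) (74, 78) (0, 78)]
2. ⊥bis P4·P0 via (52.365,38.06): [(0, 21.775) (74, 44.7883) (74, 78) (0, 78)]  |A|=3309.1588
3. ⊥bis P4·P1 via (50.4,57.455): [(0, 21.775) (41.963, 34.8251) (58.0597, 78) (0, 78)]  |A|=2433.0459
4. ⊥bis P4·P2 via (26.835,47.06): [(35.8596, 32.927) (41.963, 34.8251) (58.0597, 78) (7.0784, 78)]  |A|=1265.4208
5. ⊥bis P4·P3 via (47.285,53.54): [(26.2415, 47.9895) (49.1209, 54.0243) (58.0597, 78) (7.0784, 78)]  |A|=1012.2919
6. ⊥bis P4·P5 via (55.76,43.4): [(26.2415, 47.9895) (49.1209, 54.0243) (58.0597, 78) (7.0784, 78)]  |A|=1012.2919
7. ⊥bis P4·P6 via (27.05,43.9): [(26.2415, 47.9895) (49.1209, 54.0243) (58.0597, 78) (7.0784, 78)]  |A|=1012.2919
8. ⊥bis P4·P7 via (54.835,51.13): [(26.2415, 47.9895) (49.1209, 54.0243) (58.0597, 78) (7.0784, 78)]  |A|=1012.2919
9. ⊥bis P4·P8 via (47.545,39.435): [(26.2415, 47.9895) (49.1209, 54.0243) (58.0597, 78) (7.0784, 78)]  |A|=1012.2919
10. ⊥bis P4·P9 via (47.115,62.775): [(7.5952, 77.1907) (26.2415, 47.9895) (49.1209, 54.0243) (51.7527, 61.0833)]  |A|=567.3674
11. canonical 4-gon: [(7.5952, 77.1907) (26.2415, 47.9895) (49.1209, 54.0243) (51.7527, 61.0833)]
12. shoelace: 567.3674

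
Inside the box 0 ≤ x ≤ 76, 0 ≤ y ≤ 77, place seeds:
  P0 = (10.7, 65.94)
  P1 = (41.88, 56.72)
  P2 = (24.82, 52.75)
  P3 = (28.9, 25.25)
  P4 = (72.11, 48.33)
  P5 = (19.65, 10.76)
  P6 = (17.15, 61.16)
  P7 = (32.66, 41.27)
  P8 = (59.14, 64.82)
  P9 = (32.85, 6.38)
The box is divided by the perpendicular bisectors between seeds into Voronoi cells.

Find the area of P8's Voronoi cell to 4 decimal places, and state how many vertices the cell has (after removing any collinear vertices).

Area of P8's cell: 585.6241 (4 vertices)

1. box [0,76]×[0,77]: [(0, 0) (76, 0) (76, 77) (0, 77)]
2. ⊥bis P8·P0 via (34.92,65.38): [(33.4083, 0) (76, 0) (76, 77) (35.1887, 77)]  |A|=3211.0157
3. ⊥bis P8·P1 via (50.51,60.77): [(76, 6.4543) (76, 77) (42.8934, 77)]  |A|=1167.7656
4. ⊥bis P8·P2 via (41.98,58.785): [(76, 6.4543) (76, 77) (42.8934, 77)]  |A|=1167.7656
5. ⊥bis P8·P3 via (44.02,45.035): [(65.6527, 28.503) (76, 20.5954) (76, 77) (42.8934, 77)]  |A|=1094.6044
6. ⊥bis P8·P4 via (65.625,56.575): [(56.023, 49.0226) (76, 64.7353) (76, 77) (42.8934, 77)]  |A|=585.6241
7. ⊥bis P8·P5 via (39.395,37.79): [(56.023, 49.0226) (76, 64.7353) (76, 77) (42.8934, 77)]  |A|=585.6241
8. ⊥bis P8·P6 via (38.145,62.99): [(56.023, 49.0226) (76, 64.7353) (76, 77) (42.8934, 77)]  |A|=585.6241
9. ⊥bis P8·P7 via (45.9,53.045): [(56.023, 49.0226) (76, 64.7353) (76, 77) (42.8934, 77)]  |A|=585.6241
10. ⊥bis P8·P9 via (45.995,35.6): [(56.023, 49.0226) (76, 64.7353) (76, 77) (42.8934, 77)]  |A|=585.6241
11. canonical 4-gon: [(56.023, 49.0226) (76, 64.7353) (76, 77) (42.8934, 77)]
12. shoelace: 585.6241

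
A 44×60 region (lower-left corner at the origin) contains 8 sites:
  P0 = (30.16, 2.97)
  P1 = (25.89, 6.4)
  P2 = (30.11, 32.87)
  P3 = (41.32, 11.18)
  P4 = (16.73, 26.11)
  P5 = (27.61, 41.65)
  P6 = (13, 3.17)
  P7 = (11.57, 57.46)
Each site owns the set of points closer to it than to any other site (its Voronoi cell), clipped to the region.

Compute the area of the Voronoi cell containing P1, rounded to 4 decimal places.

1. box [0,44]×[0,60]: [(0, 0) (44, 0) (44, 60) (0, 60)]
2. ⊥bis P1·P0 via (28.025,4.685): [(0, 0) (24.2616, 0) (44, 24.5722) (44, 60) (0, 60)]  |A|=2397.4921
3. ⊥bis P1·P2 via (28,19.635): [(0, 24.0989) (0, 0) (24.2616, 0) (38.6679, 17.9343)]  |A|=683.4842
4. ⊥bis P1·P3 via (33.605,8.79): [(30.362, 19.2584) (0, 24.0989) (0, 0) (24.2616, 0) (32.9697, 10.8407)]  |A|=650.2525
5. ⊥bis P1·P4 via (21.31,16.255): [(30.362, 19.2584) (28.434, 19.5658) (0, 6.3514) (0, 0) (24.2616, 0) (32.9697, 10.8407)]  |A|=397.9361
6. ⊥bis P1·P5 via (26.75,24.025): [(30.362, 19.2584) (28.434, 19.5658) (0, 6.3514) (0, 0) (24.2616, 0) (32.9697, 10.8407)]  |A|=397.9361
7. ⊥bis P1·P6 via (19.445,4.785): [(30.362, 19.2584) (28.434, 19.5658) (17.0652, 14.2823) (20.644, 0) (24.2616, 0) (32.9697, 10.8407)]  |A|=196.3204
8. ⊥bis P1·P7 via (18.73,31.93): [(30.362, 19.2584) (28.434, 19.5658) (17.0652, 14.2823) (20.644, 0) (24.2616, 0) (32.9697, 10.8407)]  |A|=196.3204
9. canonical 6-gon: [(30.362, 19.2584) (28.434, 19.5658) (17.0652, 14.2823) (20.644, 0) (24.2616, 0) (32.9697, 10.8407)]
10. shoelace: 196.3204

Area of P1's cell: 196.3204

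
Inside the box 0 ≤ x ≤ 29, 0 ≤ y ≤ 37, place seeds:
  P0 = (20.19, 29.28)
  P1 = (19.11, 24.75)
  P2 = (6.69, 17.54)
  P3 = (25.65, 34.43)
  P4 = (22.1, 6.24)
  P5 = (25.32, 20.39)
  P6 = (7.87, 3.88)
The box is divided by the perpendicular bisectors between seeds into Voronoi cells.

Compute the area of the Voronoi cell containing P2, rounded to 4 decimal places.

1. box [0,29]×[0,37]: [(0, 0) (29, 0) (29, 37) (0, 37)]
2. ⊥bis P2·P0 via (13.44,23.41): [(0, 0) (29, 0) (29, 5.5173) (1.6217, 37) (0, 37)]  |A|=642.0295
3. ⊥bis P2·P1 via (12.9,21.145): [(0, 0) (25.175, 0) (7.8607, 29.8257) (1.6217, 37) (0, 37)]  |A|=526.6717
4. ⊥bis P2·P3 via (16.17,25.985): [(0, 0) (25.175, 0) (7.8607, 29.8257) (1.6217, 37) (0, 37)]  |A|=526.6717
5. ⊥bis P2·P4 via (14.395,11.89): [(0, 0) (5.6762, 0) (16.5593, 14.8415) (7.8607, 29.8257) (1.6217, 37) (0, 37)]  |A|=381.976
6. ⊥bis P2·P5 via (16.005,18.965): [(0, 0) (5.6762, 0) (16.5593, 14.8415) (7.8607, 29.8257) (1.6217, 37) (0, 37)]  |A|=381.976
7. ⊥bis P2·P6 via (7.28,10.71): [(0, 10.0811) (13.9524, 11.2864) (16.5593, 14.8415) (7.8607, 29.8257) (1.6217, 37) (0, 37)]  |A|=279.6164
8. canonical 6-gon: [(0, 10.0811) (13.9524, 11.2864) (16.5593, 14.8415) (7.8607, 29.8257) (1.6217, 37) (0, 37)]
9. shoelace: 279.6164

Area of P2's cell: 279.6164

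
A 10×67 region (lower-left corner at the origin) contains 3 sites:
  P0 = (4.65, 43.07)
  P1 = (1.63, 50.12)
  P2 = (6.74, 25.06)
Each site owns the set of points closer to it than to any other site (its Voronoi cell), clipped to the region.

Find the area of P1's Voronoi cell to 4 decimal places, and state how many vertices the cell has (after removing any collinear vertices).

1. box [0,10]×[0,67]: [(0, 0) (10, 0) (10, 67) (0, 67)]
2. ⊥bis P1·P0 via (3.14,46.595): [(0, 45.2499) (10, 49.5336) (10, 67) (0, 67)]  |A|=196.0823
3. ⊥bis P1·P2 via (4.185,37.59): [(0, 45.2499) (10, 49.5336) (10, 67) (0, 67)]  |A|=196.0823
4. canonical 4-gon: [(0, 45.2499) (10, 49.5336) (10, 67) (0, 67)]
5. shoelace: 196.0823

Area of P1's cell: 196.0823 (4 vertices)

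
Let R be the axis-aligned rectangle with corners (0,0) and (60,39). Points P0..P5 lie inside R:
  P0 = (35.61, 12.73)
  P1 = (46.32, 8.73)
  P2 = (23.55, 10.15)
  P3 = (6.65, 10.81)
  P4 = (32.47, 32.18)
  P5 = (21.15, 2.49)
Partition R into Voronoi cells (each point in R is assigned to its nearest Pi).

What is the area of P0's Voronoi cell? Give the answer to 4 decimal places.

1. box [0,60]×[0,39]: [(0, 0) (60, 0) (60, 39) (0, 39)]
2. ⊥bis P0·P1 via (40.965,10.73): [(0, 0) (36.9575, 0) (51.5234, 39) (0, 39)]  |A|=1725.3773
3. ⊥bis P0·P2 via (29.58,11.44): [(32.0274, 0) (36.9575, 0) (51.5234, 39) (23.6841, 39)]  |A|=639.0042
4. ⊥bis P0·P3 via (21.13,11.77): [(32.0274, 0) (36.9575, 0) (51.5234, 39) (23.6841, 39)]  |A|=639.0042
5. ⊥bis P0·P4 via (34.04,22.455): [(27.4511, 21.3913) (32.0274, 0) (36.9575, 0) (46.0694, 24.397)]  |A|=266.1527
6. ⊥bis P0·P5 via (28.38,7.61): [(27.4511, 21.3913) (31.2734, 3.5241) (33.7691, 0) (36.9575, 0) (46.0694, 24.397)]  |A|=263.0836
7. canonical 5-gon: [(27.4511, 21.3913) (31.2734, 3.5241) (33.7691, 0) (36.9575, 0) (46.0694, 24.397)]
8. shoelace: 263.0836

Area of P0's cell: 263.0836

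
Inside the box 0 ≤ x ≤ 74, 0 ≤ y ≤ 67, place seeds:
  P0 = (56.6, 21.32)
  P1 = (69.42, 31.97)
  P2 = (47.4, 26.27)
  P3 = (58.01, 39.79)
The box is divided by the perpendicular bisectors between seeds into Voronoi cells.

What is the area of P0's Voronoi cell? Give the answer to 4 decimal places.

Area of P0's cell: 690.0771

1. box [0,74]×[0,67]: [(0, 0) (74, 0) (74, 67) (0, 67)]
2. ⊥bis P0·P1 via (63.01,26.645): [(0, 0) (74, 0) (74, 13.4157) (29.4858, 67) (0, 67)]  |A|=3765.3683
3. ⊥bis P0·P2 via (52,23.795): [(39.1973, 0) (74, 0) (74, 13.4157) (57.2585, 33.5684)]  |A|=696.4357
4. ⊥bis P0·P3 via (57.305,30.555): [(55.703, 30.6773) (39.1973, 0) (74, 0) (74, 13.4157) (59.9282, 30.3547)]  |A|=690.0771
5. canonical 5-gon: [(55.703, 30.6773) (39.1973, 0) (74, 0) (74, 13.4157) (59.9282, 30.3547)]
6. shoelace: 690.0771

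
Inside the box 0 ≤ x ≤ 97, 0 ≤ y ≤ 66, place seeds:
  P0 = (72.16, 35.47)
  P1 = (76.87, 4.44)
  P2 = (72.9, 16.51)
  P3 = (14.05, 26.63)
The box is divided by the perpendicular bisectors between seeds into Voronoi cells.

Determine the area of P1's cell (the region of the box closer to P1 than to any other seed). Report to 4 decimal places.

1. box [0,97]×[0,66]: [(0, 0) (97, 0) (97, 66) (0, 66)]
2. ⊥bis P1·P0 via (74.515,19.955): [(0, 8.6445) (0, 0) (97, 0) (97, 23.368)]  |A|=1552.6033
3. ⊥bis P1·P2 via (74.885,10.475): [(43.0378, 0) (97, 0) (97, 17.7489)]  |A|=478.8858
4. ⊥bis P1·P3 via (45.46,15.535): [(43.0378, 0) (97, 0) (97, 17.7489)]  |A|=478.8858
5. canonical 3-gon: [(43.0378, 0) (97, 0) (97, 17.7489)]
6. shoelace: 478.8858

Area of P1's cell: 478.8858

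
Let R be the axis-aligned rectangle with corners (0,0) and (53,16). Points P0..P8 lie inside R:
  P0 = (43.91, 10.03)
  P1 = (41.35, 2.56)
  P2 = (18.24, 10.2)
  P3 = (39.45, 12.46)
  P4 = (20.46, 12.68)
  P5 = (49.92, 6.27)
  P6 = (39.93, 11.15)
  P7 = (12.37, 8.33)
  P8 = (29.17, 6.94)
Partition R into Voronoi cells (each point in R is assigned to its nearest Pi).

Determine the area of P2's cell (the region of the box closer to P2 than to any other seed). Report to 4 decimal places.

1. box [0,53]×[0,16]: [(0, 0) (53, 0) (53, 16) (0, 16)]
2. ⊥bis P2·P0 via (31.075,10.115): [(0, 0) (31.008, 0) (31.114, 16) (0, 16)]  |A|=496.9759
3. ⊥bis P2·P1 via (29.795,6.38): [(0, 0) (27.6858, 0) (31.0759, 10.2546) (31.114, 16) (0, 16)]  |A|=479.942
4. ⊥bis P2·P3 via (28.845,11.33): [(0, 0) (27.6858, 0) (29.4754, 5.4134) (28.3474, 16) (0, 16)]  |A|=460.792
5. ⊥bis P2·P4 via (19.35,11.44): [(0, 0) (27.6858, 0) (28.7006, 3.0697) (14.2559, 16) (0, 16)]  |A|=364.2653
6. ⊥bis P2·P5 via (34.08,8.235): [(0, 0) (27.6858, 0) (28.7006, 3.0697) (14.2559, 16) (0, 16)]  |A|=364.2653
7. ⊥bis P2·P6 via (29.085,10.675): [(0, 0) (27.6858, 0) (28.7006, 3.0697) (14.2559, 16) (0, 16)]  |A|=364.2653
8. ⊥bis P2·P7 via (15.305,9.265): [(18.2565, 0) (27.6858, 0) (28.7006, 3.0697) (14.2559, 16) (13.1594, 16)]  |A|=112.9375
9. ⊥bis P2·P8 via (23.705,8.57): [(18.2565, 0) (21.1489, 0) (23.4629, 7.7583) (14.2559, 16) (13.1594, 16)]  |A|=77.1617
10. canonical 5-gon: [(18.2565, 0) (21.1489, 0) (23.4629, 7.7583) (14.2559, 16) (13.1594, 16)]
11. shoelace: 77.1617

Area of P2's cell: 77.1617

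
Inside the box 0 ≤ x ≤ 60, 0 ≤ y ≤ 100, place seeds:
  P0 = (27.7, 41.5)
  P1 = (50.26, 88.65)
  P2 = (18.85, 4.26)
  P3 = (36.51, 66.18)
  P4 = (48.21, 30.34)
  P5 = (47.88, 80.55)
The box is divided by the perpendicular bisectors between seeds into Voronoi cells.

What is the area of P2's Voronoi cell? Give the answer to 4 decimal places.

Area of P2's cell: 946.4062

1. box [0,60]×[0,100]: [(0, 0) (60, 0) (60, 100) (0, 100)]
2. ⊥bis P2·P0 via (23.275,22.88): [(0, 28.4113) (0, 0) (60, 0) (60, 14.1524)]  |A|=1276.9092
3. ⊥bis P2·P1 via (34.555,46.455): [(0, 28.4113) (0, 0) (60, 0) (60, 14.1524)]  |A|=1276.9092
4. ⊥bis P2·P3 via (27.68,35.22): [(0, 28.4113) (0, 0) (60, 0) (60, 14.1524)]  |A|=1276.9092
5. ⊥bis P2·P4 via (33.53,17.3): [(29.9911, 21.2839) (0, 28.4113) (0, 0) (48.8973, 0)]  |A|=946.4062
6. ⊥bis P2·P5 via (33.365,42.405): [(29.9911, 21.2839) (0, 28.4113) (0, 0) (48.8973, 0)]  |A|=946.4062
7. canonical 4-gon: [(29.9911, 21.2839) (0, 28.4113) (0, 0) (48.8973, 0)]
8. shoelace: 946.4062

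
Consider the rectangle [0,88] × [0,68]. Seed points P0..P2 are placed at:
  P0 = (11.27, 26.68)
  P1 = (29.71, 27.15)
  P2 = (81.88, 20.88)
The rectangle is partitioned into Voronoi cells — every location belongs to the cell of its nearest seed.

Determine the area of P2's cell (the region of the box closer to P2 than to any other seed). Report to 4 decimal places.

1. box [0,88]×[0,68]: [(0, 0) (88, 0) (88, 68) (0, 68)]
2. ⊥bis P2·P0 via (46.575,23.78): [(44.6217, 0) (88, 0) (88, 68) (50.2073, 68)]  |A|=2759.8151
3. ⊥bis P2·P1 via (55.795,24.015): [(52.9088, 0) (88, 0) (88, 68) (61.0813, 68)]  |A|=2108.3375
4. canonical 4-gon: [(52.9088, 0) (88, 0) (88, 68) (61.0813, 68)]
5. shoelace: 2108.3375

Area of P2's cell: 2108.3375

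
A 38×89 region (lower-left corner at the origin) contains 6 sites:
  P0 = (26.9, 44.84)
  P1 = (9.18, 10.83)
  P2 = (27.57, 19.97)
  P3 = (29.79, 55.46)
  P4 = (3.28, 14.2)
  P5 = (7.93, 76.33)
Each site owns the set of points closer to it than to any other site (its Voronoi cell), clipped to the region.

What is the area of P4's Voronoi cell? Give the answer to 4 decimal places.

1. box [0,38]×[0,89]: [(0, 0) (38, 0) (38, 89) (0, 89)]
2. ⊥bis P4·P0 via (15.09,29.52): [(0, 41.1527) (0, 0) (38, 0) (38, 11.859)]  |A|=1007.2215
3. ⊥bis P4·P1 via (6.23,12.515): [(15.6822, 29.0634) (0, 41.1527) (0, 1.6079)]  |A|=310.0758
4. ⊥bis P4·P2 via (15.425,17.085): [(13.4909, 25.227) (11.884, 31.9914) (0, 41.1527) (0, 1.6079)]  |A|=299.5818
5. ⊥bis P4·P3 via (16.535,34.83): [(13.4909, 25.227) (11.884, 31.9914) (0, 41.1527) (0, 1.6079)]  |A|=299.5818
6. ⊥bis P4·P5 via (5.605,45.265): [(13.4909, 25.227) (11.884, 31.9914) (0, 41.1527) (0, 1.6079)]  |A|=299.5818
7. canonical 4-gon: [(13.4909, 25.227) (11.884, 31.9914) (0, 41.1527) (0, 1.6079)]
8. shoelace: 299.5818

Area of P4's cell: 299.5818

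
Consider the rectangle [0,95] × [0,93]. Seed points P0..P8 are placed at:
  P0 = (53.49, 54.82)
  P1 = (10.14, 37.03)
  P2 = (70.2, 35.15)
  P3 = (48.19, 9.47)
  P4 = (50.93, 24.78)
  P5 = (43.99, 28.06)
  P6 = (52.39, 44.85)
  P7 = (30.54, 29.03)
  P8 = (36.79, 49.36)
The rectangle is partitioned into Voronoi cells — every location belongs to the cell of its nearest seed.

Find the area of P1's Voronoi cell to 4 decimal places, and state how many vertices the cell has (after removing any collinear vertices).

Area of P1's cell: 1279.3411 (5 vertices)

1. box [0,95]×[0,93]: [(0, 0) (95, 0) (95, 93) (0, 93)]
2. ⊥bis P1·P0 via (31.815,45.925): [(0, 0) (50.6617, 0) (12.4963, 93) (0, 93)]  |A|=2936.8499
3. ⊥bis P1·P2 via (40.17,36.09): [(0, 0) (39.0403, 0) (39.8639, 26.3117) (12.4963, 93) (0, 93)]  |A|=2783.9602
4. ⊥bis P1·P3 via (29.165,23.25): [(0, 0) (12.3248, 0) (36.7965, 33.7862) (12.4963, 93) (0, 93)]  |A|=2289.2193
5. ⊥bis P1·P4 via (30.535,30.905): [(0, 0) (12.3248, 0) (27.5781, 21.0591) (33.6806, 41.3791) (12.4963, 93) (0, 93)]  |A|=2234.3936
6. ⊥bis P1·P5 via (27.065,32.545): [(0, 0) (12.3248, 0) (21.9693, 13.3155) (31.0832, 47.7083) (12.4963, 93) (0, 93)]  |A|=2127.5284
7. ⊥bis P1·P6 via (31.265,40.94): [(0, 0) (12.3248, 0) (21.9693, 13.3155) (30.4527, 45.329) (29.1325, 52.4617) (12.4963, 93) (0, 93)]  |A|=2123.7091
8. ⊥bis P1·P7 via (20.34,33.03): [(0, 0) (7.3871, 0) (28.5331, 53.9223) (12.4963, 93) (0, 93)]  |A|=1770.1149
9. ⊥bis P1·P8 via (23.465,43.195): [(0, 0) (7.3871, 0) (23.9312, 42.1875) (0.422, 93) (0, 93)]  |A|=1279.3411
10. canonical 5-gon: [(0, 0) (7.3871, 0) (23.9312, 42.1875) (0.422, 93) (0, 93)]
11. shoelace: 1279.3411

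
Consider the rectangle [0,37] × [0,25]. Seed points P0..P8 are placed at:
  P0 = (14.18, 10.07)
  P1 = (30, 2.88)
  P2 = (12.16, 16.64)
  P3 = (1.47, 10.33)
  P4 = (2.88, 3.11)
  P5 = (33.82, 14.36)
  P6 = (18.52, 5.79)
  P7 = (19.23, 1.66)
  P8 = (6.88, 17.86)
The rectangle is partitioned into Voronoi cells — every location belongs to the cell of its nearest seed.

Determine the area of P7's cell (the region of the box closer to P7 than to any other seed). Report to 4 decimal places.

Area of P7's cell: 48.2995

1. box [0,37]×[0,25]: [(0, 0) (37, 0) (37, 25) (0, 25)]
2. ⊥bis P7·P0 via (16.705,5.865): [(6.9377, 0) (37, 0) (37, 18.0517)]  |A|=271.3367
3. ⊥bis P7·P1 via (24.615,2.27): [(23.7299, 10.0833) (6.9377, 0) (24.8721, 0)]  |A|=90.4189
4. ⊥bis P7·P2 via (15.695,9.15): [(23.7299, 10.0833) (6.9377, 0) (24.8721, 0)]  |A|=90.4189
5. ⊥bis P7·P3 via (10.35,5.995): [(23.7299, 10.0833) (7.6248, 0.4126) (7.4234, 0) (24.8721, 0)]  |A|=90.3188
6. ⊥bis P7·P4 via (11.055,2.385): [(23.7299, 10.0833) (11.0632, 2.4772) (10.8435, 0) (24.8721, 0)]  |A|=85.5812
7. ⊥bis P7·P5 via (26.525,8.01): [(23.7299, 10.0833) (11.0632, 2.4772) (10.8435, 0) (24.8721, 0)]  |A|=85.5812
8. ⊥bis P7·P6 via (18.875,3.725): [(24.3437, 4.6651) (11.0546, 2.3806) (10.8435, 0) (24.8721, 0)]  |A|=48.2995
9. ⊥bis P7·P8 via (13.055,9.76): [(24.3437, 4.6651) (11.0546, 2.3806) (10.8435, 0) (24.8721, 0)]  |A|=48.2995
10. canonical 4-gon: [(24.3437, 4.6651) (11.0546, 2.3806) (10.8435, 0) (24.8721, 0)]
11. shoelace: 48.2995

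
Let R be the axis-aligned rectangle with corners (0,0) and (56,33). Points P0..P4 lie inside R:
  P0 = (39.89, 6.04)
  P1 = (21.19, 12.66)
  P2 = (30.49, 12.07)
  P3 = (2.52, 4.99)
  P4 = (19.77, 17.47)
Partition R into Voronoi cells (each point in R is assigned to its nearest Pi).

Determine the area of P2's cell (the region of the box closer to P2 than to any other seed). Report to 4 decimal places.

Area of P2's cell: 399.2158

1. box [0,56]×[0,33]: [(0, 0) (56, 0) (56, 33) (0, 33)]
2. ⊥bis P2·P0 via (35.19,9.055): [(0, 0) (29.3813, 0) (50.5505, 33) (0, 33)]  |A|=1318.8743
3. ⊥bis P2·P1 via (25.84,12.365): [(25.0556, 0) (29.3813, 0) (50.5505, 33) (27.1491, 33)]  |A|=457.4975
4. ⊥bis P2·P3 via (16.505,8.53): [(25.0556, 0) (29.3813, 0) (50.5505, 33) (27.1491, 33)]  |A|=457.4975
5. ⊥bis P2·P4 via (25.13,14.77): [(26.1169, 16.7291) (25.0556, 0) (29.3813, 0) (50.5505, 33) (34.313, 33)]  |A|=399.2158
6. canonical 5-gon: [(26.1169, 16.7291) (25.0556, 0) (29.3813, 0) (50.5505, 33) (34.313, 33)]
7. shoelace: 399.2158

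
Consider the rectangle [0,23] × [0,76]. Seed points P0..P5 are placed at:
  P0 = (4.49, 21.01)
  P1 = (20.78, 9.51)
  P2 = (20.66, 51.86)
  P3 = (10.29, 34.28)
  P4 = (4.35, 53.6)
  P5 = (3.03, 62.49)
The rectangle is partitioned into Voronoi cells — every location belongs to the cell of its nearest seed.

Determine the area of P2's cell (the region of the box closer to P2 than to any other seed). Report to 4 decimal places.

Area of P2's cell: 266.1075

1. box [0,23]×[0,76]: [(0, 0) (23, 0) (23, 76) (0, 76)]
2. ⊥bis P2·P0 via (12.575,36.435): [(0, 43.0262) (23, 30.9707) (23, 76) (0, 76)]  |A|=897.0354
3. ⊥bis P2·P1 via (20.72,30.685): [(0, 43.0262) (23, 30.9707) (23, 76) (0, 76)]  |A|=897.0354
4. ⊥bis P2·P3 via (15.475,43.07): [(0, 52.1983) (23, 38.6312) (23, 76) (0, 76)]  |A|=703.4607
5. ⊥bis P2·P4 via (12.505,52.73): [(11.7113, 45.2901) (23, 38.6312) (23, 76) (14.9875, 76)]  |A|=333.9541
6. ⊥bis P2·P5 via (11.845,57.175): [(13.223, 59.4605) (11.7113, 45.2901) (23, 38.6312) (23, 75.6757)]  |A|=266.1075
7. canonical 4-gon: [(13.223, 59.4605) (11.7113, 45.2901) (23, 38.6312) (23, 75.6757)]
8. shoelace: 266.1075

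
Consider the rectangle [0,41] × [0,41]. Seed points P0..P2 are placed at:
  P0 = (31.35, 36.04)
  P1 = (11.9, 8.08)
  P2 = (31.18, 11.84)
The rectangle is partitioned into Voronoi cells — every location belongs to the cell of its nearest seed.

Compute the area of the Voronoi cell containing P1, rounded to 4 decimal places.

Area of P1's cell: 630.8179

1. box [0,41]×[0,41]: [(0, 0) (41, 0) (41, 41) (0, 41)]
2. ⊥bis P1·P0 via (21.625,22.06): [(0, 37.1031) (0, 0) (41, 0) (41, 8.582)]  |A|=936.5462
3. ⊥bis P1·P2 via (21.54,9.96): [(18.7965, 24.0276) (0, 37.1031) (0, 0) (23.4824, 0)]  |A|=630.8179
4. canonical 4-gon: [(18.7965, 24.0276) (0, 37.1031) (0, 0) (23.4824, 0)]
5. shoelace: 630.8179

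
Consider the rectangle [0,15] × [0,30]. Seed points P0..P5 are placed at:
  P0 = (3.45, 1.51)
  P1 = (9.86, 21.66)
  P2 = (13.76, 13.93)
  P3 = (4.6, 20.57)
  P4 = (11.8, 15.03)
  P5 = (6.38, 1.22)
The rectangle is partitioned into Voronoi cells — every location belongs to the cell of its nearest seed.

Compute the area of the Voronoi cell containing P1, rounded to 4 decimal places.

Area of P1's cell: 96.6628

1. box [0,15]×[0,30]: [(0, 0) (15, 0) (15, 30) (0, 30)]
2. ⊥bis P1·P0 via (6.655,11.585): [(0, 13.702) (15, 8.9303) (15, 30) (0, 30)]  |A|=280.2571
3. ⊥bis P1·P2 via (11.81,17.795): [(0, 13.702) (2.2677, 12.9807) (15, 19.4044) (15, 30) (0, 30)]  |A|=213.5775
4. ⊥bis P1·P3 via (7.23,21.115): [(8.2864, 16.0172) (15, 19.4044) (15, 30) (5.3888, 30)]  |A|=102.7628
5. ⊥bis P1·P4 via (10.83,18.345): [(7.977, 17.5102) (15, 19.5652) (15, 30) (5.3888, 30)]  |A|=96.6628
6. ⊥bis P1·P5 via (8.12,11.44): [(7.977, 17.5102) (15, 19.5652) (15, 30) (5.3888, 30)]  |A|=96.6628
7. canonical 4-gon: [(7.977, 17.5102) (15, 19.5652) (15, 30) (5.3888, 30)]
8. shoelace: 96.6628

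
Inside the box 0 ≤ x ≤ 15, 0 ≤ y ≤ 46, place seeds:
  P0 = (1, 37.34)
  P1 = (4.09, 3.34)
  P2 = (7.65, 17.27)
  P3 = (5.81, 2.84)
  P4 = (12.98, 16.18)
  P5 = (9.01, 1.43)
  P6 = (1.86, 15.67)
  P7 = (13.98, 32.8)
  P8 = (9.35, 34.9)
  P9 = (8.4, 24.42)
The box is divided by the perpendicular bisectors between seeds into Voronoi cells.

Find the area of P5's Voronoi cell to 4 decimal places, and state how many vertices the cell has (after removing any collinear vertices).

1. box [0,15]×[0,46]: [(0, 0) (15, 0) (15, 46) (0, 46)]
2. ⊥bis P5·P0 via (5.005,19.385): [(0, 18.2686) (0, 0) (15, 0) (15, 21.6145)]  |A|=299.1229
3. ⊥bis P5·P1 via (6.55,2.385): [(13.9217, 21.3739) (5.6241, 0) (15, 0) (15, 21.6145)]  |A|=111.853
4. ⊥bis P5·P2 via (8.33,9.35): [(9.2857, 9.4321) (5.6241, 0) (15, 0) (15, 9.9227)]  |A|=72.5673
5. ⊥bis P5·P3 via (7.41,2.135): [(10.6779, 9.5516) (6.4693, 0) (15, 0) (15, 9.9227)]  |A|=62.1843
6. ⊥bis P5·P4 via (10.995,8.805): [(10.4175, 8.9604) (6.4693, 0) (15, 0) (15, 7.727)]  |A|=55.9243
7. ⊥bis P5·P6 via (5.435,8.55): [(10.4175, 8.9604) (6.4693, 0) (15, 0) (15, 7.727)]  |A|=55.9243
8. ⊥bis P5·P7 via (11.495,17.115): [(10.4175, 8.9604) (6.4693, 0) (15, 0) (15, 7.727)]  |A|=55.9243
9. ⊥bis P5·P8 via (9.18,18.165): [(10.4175, 8.9604) (6.4693, 0) (15, 0) (15, 7.727)]  |A|=55.9243
10. ⊥bis P5·P9 via (8.705,12.925): [(10.4175, 8.9604) (6.4693, 0) (15, 0) (15, 7.727)]  |A|=55.9243
11. canonical 4-gon: [(10.4175, 8.9604) (6.4693, 0) (15, 0) (15, 7.727)]
12. shoelace: 55.9243

Area of P5's cell: 55.9243 (4 vertices)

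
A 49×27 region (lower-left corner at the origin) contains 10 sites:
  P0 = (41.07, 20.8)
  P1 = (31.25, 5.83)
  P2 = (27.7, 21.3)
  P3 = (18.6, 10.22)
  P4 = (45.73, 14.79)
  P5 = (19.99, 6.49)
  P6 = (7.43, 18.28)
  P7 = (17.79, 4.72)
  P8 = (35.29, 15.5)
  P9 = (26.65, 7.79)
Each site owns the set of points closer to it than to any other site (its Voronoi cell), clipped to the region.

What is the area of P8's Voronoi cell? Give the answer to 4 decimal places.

Area of P8's cell: 98.0032

1. box [0,49]×[0,27]: [(0, 0) (49, 0) (49, 27) (0, 27)]
2. ⊥bis P8·P0 via (38.18,18.15): [(0, 0) (49, 0) (49, 6.3501) (30.0649, 27) (0, 27)]  |A|=1127.4963
3. ⊥bis P8·P1 via (33.27,10.665): [(0, 24.5648) (49, 4.0932) (49, 6.3501) (30.0649, 27) (0, 27)]  |A|=425.3757
4. ⊥bis P8·P2 via (31.495,18.4): [(27.4441, 13.099) (49, 4.0932) (49, 6.3501) (34.4295, 22.2402)]  |A|=146.4192
5. ⊥bis P8·P3 via (26.945,12.86): [(27.4441, 13.099) (49, 4.0932) (49, 6.3501) (34.4295, 22.2402)]  |A|=146.4192
6. ⊥bis P8·P4 via (40.51,15.145): [(27.4441, 13.099) (40.0137, 7.8476) (40.5394, 15.5769) (34.4295, 22.2402)]  |A|=101.156
7. ⊥bis P8·P5 via (27.64,10.995): [(27.4441, 13.099) (40.0137, 7.8476) (40.5394, 15.5769) (34.4295, 22.2402)]  |A|=101.156
8. ⊥bis P8·P6 via (21.36,16.89): [(27.4441, 13.099) (40.0137, 7.8476) (40.5394, 15.5769) (34.4295, 22.2402)]  |A|=101.156
9. ⊥bis P8·P7 via (26.54,10.11): [(27.4441, 13.099) (40.0137, 7.8476) (40.5394, 15.5769) (34.4295, 22.2402)]  |A|=101.156
10. ⊥bis P8·P9 via (30.97,11.645): [(28.4721, 14.4442) (30.9972, 11.6146) (40.0137, 7.8476) (40.5394, 15.5769) (34.4295, 22.2402)]  |A|=98.0032
11. canonical 5-gon: [(28.4721, 14.4442) (30.9972, 11.6146) (40.0137, 7.8476) (40.5394, 15.5769) (34.4295, 22.2402)]
12. shoelace: 98.0032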